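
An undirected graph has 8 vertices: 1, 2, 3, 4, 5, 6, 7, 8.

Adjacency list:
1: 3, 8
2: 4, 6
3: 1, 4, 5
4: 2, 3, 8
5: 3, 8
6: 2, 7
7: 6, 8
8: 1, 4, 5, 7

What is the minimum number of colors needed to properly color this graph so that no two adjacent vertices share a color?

3

The cycle 4-8-7-6-2-4 has odd length 5, so it cannot be 2-colored; at least 3 colors are needed.
3 colors suffice: color red → {2, 3, 8}; color blue → {1, 4, 5, 7}; color green → {6}. Every edge joins two different colors.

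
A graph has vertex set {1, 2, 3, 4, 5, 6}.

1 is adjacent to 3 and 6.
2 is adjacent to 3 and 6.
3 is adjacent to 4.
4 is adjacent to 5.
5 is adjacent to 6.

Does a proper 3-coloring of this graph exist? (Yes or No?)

Yes

The chromatic number is 3. The cycle 6-2-3-4-5-6 has odd length 5, so it cannot be 2-colored; at least 3 colors are needed.
3 colors suffice: color red → {3, 6}; color blue → {1, 2, 5}; color green → {4}.
That is already a proper 3-coloring.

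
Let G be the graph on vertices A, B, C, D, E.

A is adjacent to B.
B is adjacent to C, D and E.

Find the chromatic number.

2

B and D are adjacent, so at least 2 colors are needed.
2 colors suffice: color red → {B}; color blue → {A, C, D, E}. No two adjacent vertices share a color.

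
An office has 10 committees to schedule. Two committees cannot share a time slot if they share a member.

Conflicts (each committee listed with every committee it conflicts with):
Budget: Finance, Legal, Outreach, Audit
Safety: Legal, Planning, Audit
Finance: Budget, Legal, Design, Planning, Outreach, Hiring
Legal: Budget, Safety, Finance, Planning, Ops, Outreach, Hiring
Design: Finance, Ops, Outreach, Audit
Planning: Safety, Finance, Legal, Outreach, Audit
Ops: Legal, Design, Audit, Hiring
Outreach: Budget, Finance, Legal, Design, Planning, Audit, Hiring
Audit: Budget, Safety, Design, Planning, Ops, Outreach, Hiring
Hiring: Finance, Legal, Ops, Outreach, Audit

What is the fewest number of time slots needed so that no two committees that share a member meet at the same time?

Budget, Finance, Legal, Outreach pairwise conflict, so at least 4 time slots are needed.
4 time slots suffice: Budget=4, Safety=2, Finance=3, Legal=1, Design=4, Planning=4, Ops=2, Outreach=2, Audit=1, Hiring=4. No two conflicting committees share a time slot.

4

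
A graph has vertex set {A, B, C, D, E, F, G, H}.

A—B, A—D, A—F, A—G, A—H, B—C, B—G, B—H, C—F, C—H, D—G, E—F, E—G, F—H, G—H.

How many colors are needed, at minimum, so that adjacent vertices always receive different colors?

4

A, B, G, H are mutually adjacent (a clique of size 4), so at least 4 colors are needed.
4 colors suffice: color 1 → {A, C, E}; color 2 → {F, G}; color 3 → {D, H}; color 4 → {B}. Every edge joins two different colors.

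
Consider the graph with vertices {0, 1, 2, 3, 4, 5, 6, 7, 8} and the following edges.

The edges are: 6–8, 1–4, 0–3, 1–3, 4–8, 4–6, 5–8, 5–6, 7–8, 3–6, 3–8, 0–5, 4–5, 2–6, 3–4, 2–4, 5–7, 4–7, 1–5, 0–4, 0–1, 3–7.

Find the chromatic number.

4

4, 5, 7, 8 are pairwise adjacent (a clique of size 4), so at least 4 colors are needed.
A valid assignment using 4 colors: 0=c, 1=d, 2=b, 3=b, 4=a, 5=b, 6=c, 7=c, 8=d. Every edge joins two different colors.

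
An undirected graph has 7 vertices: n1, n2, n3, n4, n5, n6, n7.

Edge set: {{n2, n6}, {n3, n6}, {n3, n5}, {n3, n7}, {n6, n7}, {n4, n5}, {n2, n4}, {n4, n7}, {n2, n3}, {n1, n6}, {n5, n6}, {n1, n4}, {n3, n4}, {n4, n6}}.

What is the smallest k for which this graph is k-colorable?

4

n3, n4, n5, n6 are mutually adjacent (a clique of size 4), so at least 4 colors are needed.
4 colors suffice: color red → {n6}; color blue → {n4}; color green → {n1, n3}; color yellow → {n2, n5, n7}. Every edge joins two different colors.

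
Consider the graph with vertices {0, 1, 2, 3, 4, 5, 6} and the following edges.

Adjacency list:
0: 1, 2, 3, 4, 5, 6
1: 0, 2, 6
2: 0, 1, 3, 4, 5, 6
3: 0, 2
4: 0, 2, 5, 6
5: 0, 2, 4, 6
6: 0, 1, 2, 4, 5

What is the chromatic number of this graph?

5

0, 2, 4, 5, 6 are mutually adjacent (a clique of size 5), so at least 5 colors are needed.
5 colors suffice: color red → {0}; color blue → {2}; color green → {3, 6}; color yellow → {1, 4}; color purple → {5}. Every edge joins two different colors.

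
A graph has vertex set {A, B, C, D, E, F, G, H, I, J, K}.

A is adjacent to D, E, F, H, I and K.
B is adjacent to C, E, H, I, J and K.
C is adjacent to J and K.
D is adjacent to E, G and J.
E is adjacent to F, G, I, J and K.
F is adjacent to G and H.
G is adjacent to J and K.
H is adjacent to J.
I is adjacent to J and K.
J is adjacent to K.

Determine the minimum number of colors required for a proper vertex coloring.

5

B, E, I, J, K form a clique, so at least 5 colors are needed.
5 colors suffice: color 1 → {A, J}; color 2 → {C, E, H}; color 3 → {D, F, K}; color 4 → {B, G}; color 5 → {I}. No two adjacent vertices share a color.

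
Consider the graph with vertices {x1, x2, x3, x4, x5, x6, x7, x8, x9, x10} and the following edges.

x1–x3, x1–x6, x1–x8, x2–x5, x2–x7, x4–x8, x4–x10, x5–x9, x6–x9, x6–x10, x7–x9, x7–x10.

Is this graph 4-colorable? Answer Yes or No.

The chromatic number is 3. The cycle x4-x10-x6-x1-x8-x4 has odd length 5, so it cannot be 2-colored; at least 3 colors are needed.
3 colors suffice: color red → {x1, x2, x9, x10}; color blue → {x3, x4, x5, x6, x7}; color green → {x8}.
Since 4 ≥ 3, a proper 4-coloring certainly exists.

Yes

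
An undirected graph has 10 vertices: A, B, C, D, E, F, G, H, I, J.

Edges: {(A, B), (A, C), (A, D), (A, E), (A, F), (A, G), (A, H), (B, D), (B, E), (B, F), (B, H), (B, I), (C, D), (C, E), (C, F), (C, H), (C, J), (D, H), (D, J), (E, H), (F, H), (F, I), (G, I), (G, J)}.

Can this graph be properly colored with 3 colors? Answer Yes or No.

No

A, C, F, H are mutually adjacent (a clique of size 4), so at least 4 colors are needed.
So 3 colors are not enough.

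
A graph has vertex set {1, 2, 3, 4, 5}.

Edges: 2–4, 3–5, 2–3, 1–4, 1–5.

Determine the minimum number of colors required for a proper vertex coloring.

3

The cycle 1-5-3-2-4-1 has odd length 5, so it cannot be 2-colored; at least 3 colors are needed.
3 colors suffice: color red → {1, 3}; color blue → {2, 5}; color green → {4}. No two adjacent vertices share a color.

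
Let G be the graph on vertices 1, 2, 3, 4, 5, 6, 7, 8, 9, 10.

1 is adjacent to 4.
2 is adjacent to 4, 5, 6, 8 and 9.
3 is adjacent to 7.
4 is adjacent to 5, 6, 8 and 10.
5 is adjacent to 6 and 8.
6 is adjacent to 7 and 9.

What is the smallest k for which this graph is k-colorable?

4

2, 4, 5, 6 form a clique, so at least 4 colors are needed.
One proper 4-coloring: 1=blue, 2=blue, 3=blue, 4=red, 5=yellow, 6=green, 7=red, 8=green, 9=red, 10=blue. Every edge joins two different colors.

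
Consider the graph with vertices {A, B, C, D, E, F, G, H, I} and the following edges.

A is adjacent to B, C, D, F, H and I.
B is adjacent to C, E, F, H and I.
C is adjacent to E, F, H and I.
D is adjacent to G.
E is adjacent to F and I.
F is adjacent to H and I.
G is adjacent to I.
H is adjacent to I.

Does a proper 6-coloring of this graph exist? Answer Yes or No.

Yes

The chromatic number is 6. A, B, C, F, H, I are mutually adjacent (a clique of size 6), so at least 6 colors are needed.
6 colors suffice: color 1 → {D, I}; color 2 → {A, E, G}; color 3 → {B}; color 4 → {C}; color 5 → {F}; color 6 → {H}.
That is already a proper 6-coloring.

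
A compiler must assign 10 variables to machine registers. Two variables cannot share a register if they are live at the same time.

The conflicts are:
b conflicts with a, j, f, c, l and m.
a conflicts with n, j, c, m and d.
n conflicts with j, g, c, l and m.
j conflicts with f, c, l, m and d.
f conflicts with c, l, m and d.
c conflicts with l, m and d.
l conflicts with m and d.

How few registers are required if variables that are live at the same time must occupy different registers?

6

b, j, f, c, l, m all conflict with each other, so at least 6 registers are needed.
Using 6 registers: b=5, a=4, n=5, j=1, g=1, f=6, c=2, l=4, m=3, d=3. No two conflicting variables share a register.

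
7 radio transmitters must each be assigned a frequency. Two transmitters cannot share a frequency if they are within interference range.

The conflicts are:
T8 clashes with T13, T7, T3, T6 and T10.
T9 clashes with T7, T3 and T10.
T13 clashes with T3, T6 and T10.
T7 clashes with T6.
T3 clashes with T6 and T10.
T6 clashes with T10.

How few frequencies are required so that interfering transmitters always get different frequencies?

5

T8, T13, T3, T6, T10 all conflict with each other, so at least 5 frequencies are needed.
5 frequencies suffice: frequency 1 → {T8, T9}; frequency 2 → {T7, T10}; frequency 3 → {T3}; frequency 4 → {T6}; frequency 5 → {T13}. No two conflicting transmitters share a frequency.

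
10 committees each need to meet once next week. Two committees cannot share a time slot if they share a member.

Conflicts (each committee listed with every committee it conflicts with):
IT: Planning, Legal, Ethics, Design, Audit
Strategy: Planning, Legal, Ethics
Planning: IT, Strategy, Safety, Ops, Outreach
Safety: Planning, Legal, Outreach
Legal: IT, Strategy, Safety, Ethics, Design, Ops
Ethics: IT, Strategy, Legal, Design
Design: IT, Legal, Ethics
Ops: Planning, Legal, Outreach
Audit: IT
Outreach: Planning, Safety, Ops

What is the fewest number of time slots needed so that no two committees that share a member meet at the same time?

IT, Legal, Ethics, Design are mutually in conflict, so at least 4 time slots are needed.
A valid assignment using 4 time slots: IT=2, Strategy=2, Planning=1, Safety=2, Legal=1, Ethics=3, Design=4, Ops=2, Audit=1, Outreach=3. Each listed conflict is separated.

4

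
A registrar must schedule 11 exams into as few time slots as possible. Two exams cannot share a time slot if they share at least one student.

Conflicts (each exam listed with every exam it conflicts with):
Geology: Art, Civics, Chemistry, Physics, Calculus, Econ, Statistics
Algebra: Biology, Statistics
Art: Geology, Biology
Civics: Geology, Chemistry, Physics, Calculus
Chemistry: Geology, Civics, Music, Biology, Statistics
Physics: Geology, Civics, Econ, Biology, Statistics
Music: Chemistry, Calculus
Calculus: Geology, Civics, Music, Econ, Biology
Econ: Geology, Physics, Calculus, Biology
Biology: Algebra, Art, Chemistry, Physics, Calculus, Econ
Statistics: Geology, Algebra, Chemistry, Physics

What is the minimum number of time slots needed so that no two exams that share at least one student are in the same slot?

3

Geology, Physics, Statistics are mutually in conflict, so at least 3 time slots are needed.
3 time slots suffice: Geology=1, Algebra=2, Art=2, Civics=3, Chemistry=2, Physics=2, Music=1, Calculus=2, Econ=3, Biology=1, Statistics=3. Each listed conflict is separated.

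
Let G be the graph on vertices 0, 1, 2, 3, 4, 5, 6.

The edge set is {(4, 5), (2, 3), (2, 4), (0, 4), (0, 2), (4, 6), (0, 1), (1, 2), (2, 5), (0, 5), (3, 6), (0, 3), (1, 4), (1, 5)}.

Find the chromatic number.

5

0, 1, 2, 4, 5 are mutually adjacent (a clique of size 5), so at least 5 colors are needed.
5 colors suffice: color red → {3, 4}; color blue → {0, 6}; color green → {2}; color yellow → {1}; color purple → {5}. Each edge has distinct colors on its endpoints.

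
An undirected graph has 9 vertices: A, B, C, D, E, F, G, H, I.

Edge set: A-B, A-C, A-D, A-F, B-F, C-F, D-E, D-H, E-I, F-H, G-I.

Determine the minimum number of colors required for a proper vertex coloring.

3

A, C, F form a triangle, so at least 3 colors are needed.
3 colors suffice: A=2, B=3, C=3, D=1, E=2, F=1, G=2, H=2, I=1. No two adjacent vertices share a color.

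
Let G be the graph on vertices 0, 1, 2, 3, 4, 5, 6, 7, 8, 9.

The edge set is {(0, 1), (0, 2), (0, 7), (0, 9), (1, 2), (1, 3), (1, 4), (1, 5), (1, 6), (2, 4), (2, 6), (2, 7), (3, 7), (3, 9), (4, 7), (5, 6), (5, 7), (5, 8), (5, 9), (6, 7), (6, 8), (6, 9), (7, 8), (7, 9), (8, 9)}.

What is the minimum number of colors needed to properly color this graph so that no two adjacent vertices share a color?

5

5, 6, 7, 8, 9 are pairwise adjacent (a clique of size 5), so at least 5 colors are needed.
One proper 5-coloring: 0=b, 1=a, 2=c, 3=b, 4=b, 5=d, 6=b, 7=a, 8=e, 9=c. Every edge joins two different colors.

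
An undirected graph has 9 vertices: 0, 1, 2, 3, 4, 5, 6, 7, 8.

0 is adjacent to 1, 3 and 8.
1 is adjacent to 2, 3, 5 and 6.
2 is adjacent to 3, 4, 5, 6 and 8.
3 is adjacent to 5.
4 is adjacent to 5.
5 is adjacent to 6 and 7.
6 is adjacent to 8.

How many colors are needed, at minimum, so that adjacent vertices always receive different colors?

4

1, 2, 5, 6 form a clique, so at least 4 colors are needed.
4 colors suffice: color red → {0, 5}; color blue → {2, 7}; color green → {1, 4, 8}; color yellow → {3, 6}. Every edge joins two different colors.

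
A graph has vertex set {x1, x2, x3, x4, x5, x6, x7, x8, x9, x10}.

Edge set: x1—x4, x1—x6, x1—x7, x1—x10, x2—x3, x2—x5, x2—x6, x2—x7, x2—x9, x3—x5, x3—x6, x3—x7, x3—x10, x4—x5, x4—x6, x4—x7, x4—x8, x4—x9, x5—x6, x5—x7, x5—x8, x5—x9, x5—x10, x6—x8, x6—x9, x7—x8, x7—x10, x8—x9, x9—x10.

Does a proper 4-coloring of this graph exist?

No

x4, x5, x6, x8, x9 form a clique, so at least 5 colors are needed.
So 4 colors are not enough.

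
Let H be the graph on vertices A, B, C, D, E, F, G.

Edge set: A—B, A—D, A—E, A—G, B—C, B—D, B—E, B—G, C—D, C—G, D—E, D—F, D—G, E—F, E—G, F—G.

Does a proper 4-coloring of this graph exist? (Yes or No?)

A, B, D, E, G are mutually adjacent (a clique of size 5), so at least 5 colors are needed.
So 4 colors are not enough.

No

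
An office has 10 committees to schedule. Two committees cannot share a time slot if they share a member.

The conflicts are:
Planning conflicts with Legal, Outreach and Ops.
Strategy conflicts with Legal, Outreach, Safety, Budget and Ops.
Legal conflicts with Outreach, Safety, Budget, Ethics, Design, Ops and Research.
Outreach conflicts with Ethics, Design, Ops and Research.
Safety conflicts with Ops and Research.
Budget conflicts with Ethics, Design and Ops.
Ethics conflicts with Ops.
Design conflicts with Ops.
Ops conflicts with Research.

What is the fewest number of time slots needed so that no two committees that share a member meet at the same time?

Legal, Outreach, Design, Ops all conflict with each other, so at least 4 time slots are needed.
4 time slots suffice: Planning=4, Strategy=4, Legal=2, Outreach=3, Safety=3, Budget=3, Ethics=4, Design=4, Ops=1, Research=4. Every pair that conflicts lands in different time slots.

4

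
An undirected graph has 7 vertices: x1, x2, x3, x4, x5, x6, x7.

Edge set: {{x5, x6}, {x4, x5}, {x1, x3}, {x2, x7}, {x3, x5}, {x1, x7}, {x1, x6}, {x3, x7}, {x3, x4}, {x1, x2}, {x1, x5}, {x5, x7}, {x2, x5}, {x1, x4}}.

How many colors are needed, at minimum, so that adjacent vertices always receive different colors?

4

x1, x3, x4, x5 form a clique, so at least 4 colors are needed.
4 colors suffice: x1=R, x2=Y, x3=Y, x4=G, x5=B, x6=G, x7=G. No two adjacent vertices share a color.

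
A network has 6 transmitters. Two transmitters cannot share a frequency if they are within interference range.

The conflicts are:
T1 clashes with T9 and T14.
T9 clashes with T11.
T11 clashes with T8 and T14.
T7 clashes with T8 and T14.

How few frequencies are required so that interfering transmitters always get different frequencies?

T1 and T14 conflict, so at least 2 frequencies are needed.
A valid assignment using 2 frequencies: T1=2, T9=1, T11=2, T7=2, T8=1, T14=1. Every pair that conflicts lands in different frequencies.

2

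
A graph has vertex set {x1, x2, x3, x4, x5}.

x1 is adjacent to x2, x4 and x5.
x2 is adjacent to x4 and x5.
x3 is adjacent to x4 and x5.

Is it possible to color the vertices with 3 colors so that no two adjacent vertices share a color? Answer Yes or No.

Yes

The chromatic number is 3. x1, x2, x5 form a triangle, so at least 3 colors are needed.
One proper 3-coloring: x1=2, x2=3, x3=2, x4=1, x5=1.
That is already a proper 3-coloring.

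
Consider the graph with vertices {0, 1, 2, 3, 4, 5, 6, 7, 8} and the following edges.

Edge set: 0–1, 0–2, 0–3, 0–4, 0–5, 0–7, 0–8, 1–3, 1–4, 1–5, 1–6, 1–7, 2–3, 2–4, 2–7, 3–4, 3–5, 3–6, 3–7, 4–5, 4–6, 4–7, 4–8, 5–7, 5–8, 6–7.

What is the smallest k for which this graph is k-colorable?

0, 1, 3, 4, 5, 7 are pairwise adjacent (a clique of size 6), so at least 6 colors are needed.
6 colors suffice: color red → {4}; color blue → {7, 8}; color green → {3}; color yellow → {0, 6}; color purple → {1, 2}; color orange → {5}. Every edge joins two different colors.

6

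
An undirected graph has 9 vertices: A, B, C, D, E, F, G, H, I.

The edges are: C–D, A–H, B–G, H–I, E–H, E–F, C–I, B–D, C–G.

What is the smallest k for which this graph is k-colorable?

2

C and G are adjacent, so at least 2 colors are needed.
2 colors suffice: color 1 → {B, C, F, H}; color 2 → {A, D, E, G, I}. No two adjacent vertices share a color.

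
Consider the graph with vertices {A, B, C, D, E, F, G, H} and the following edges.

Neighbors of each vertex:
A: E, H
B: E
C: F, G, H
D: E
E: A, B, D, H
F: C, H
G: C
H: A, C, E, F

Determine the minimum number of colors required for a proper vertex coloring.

A, E, H form a triangle, so at least 3 colors are needed.
A valid assignment using 3 colors: A=green, B=red, C=blue, D=red, E=blue, F=green, G=red, H=red. Each edge has distinct colors on its endpoints.

3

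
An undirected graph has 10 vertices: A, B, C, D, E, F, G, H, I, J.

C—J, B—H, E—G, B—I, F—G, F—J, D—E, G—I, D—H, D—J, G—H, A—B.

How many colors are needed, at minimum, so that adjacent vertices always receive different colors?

The cycle D-E-G-F-J-D has odd length 5, so it cannot be 2-colored; at least 3 colors are needed.
3 colors suffice: color 1 → {B, C, D, G}; color 2 → {A, E, H, I, J}; color 3 → {F}. No two adjacent vertices share a color.

3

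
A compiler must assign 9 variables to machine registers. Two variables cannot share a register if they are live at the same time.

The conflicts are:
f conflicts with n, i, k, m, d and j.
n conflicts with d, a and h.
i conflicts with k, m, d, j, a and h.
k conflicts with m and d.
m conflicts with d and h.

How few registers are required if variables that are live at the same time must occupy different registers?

5

f, i, k, m, d are mutually in conflict, so at least 5 registers are needed.
5 registers suffice: register 1 → {n, i}; register 2 → {f, a, h}; register 3 → {d, j}; register 4 → {m}; register 5 → {k}. Each listed conflict is separated.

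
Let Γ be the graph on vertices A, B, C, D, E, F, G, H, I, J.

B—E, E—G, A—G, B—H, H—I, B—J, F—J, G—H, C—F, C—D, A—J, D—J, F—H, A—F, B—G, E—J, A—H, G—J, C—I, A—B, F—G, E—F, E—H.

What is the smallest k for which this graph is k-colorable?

A, B, G, J are pairwise adjacent (a clique of size 4), so at least 4 colors are needed.
4 colors suffice: color red → {C, H, J}; color blue → {B, D, F, I}; color green → {G}; color yellow → {A, E}. No two adjacent vertices share a color.

4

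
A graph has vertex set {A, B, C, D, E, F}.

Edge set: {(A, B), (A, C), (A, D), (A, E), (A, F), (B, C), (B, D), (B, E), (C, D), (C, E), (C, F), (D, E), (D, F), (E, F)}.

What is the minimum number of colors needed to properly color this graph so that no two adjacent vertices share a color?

5

A, B, C, D, E form a clique, so at least 5 colors are needed.
5 colors suffice: color red → {C}; color blue → {E}; color green → {A}; color yellow → {D}; color purple → {B, F}. Every edge joins two different colors.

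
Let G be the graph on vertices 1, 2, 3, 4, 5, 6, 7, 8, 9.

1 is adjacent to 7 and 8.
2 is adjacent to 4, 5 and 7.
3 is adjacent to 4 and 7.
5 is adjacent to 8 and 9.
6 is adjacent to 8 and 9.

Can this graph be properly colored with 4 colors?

Yes

The chromatic number is 3. The cycle 8-1-7-2-5-8 has odd length 5, so it cannot be 2-colored; at least 3 colors are needed.
3 colors suffice: color a → {4, 7, 8, 9}; color b → {1, 3, 5, 6}; color c → {2}.
Since 4 ≥ 3, a proper 4-coloring certainly exists.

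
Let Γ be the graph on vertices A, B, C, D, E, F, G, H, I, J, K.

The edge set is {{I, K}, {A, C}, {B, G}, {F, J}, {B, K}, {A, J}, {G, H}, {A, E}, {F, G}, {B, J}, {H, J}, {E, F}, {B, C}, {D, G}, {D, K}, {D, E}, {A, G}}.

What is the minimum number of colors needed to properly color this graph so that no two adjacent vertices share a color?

D and G are adjacent, so at least 2 colors are needed.
2 colors suffice: A=2, B=2, C=1, D=2, E=1, F=2, G=1, H=2, I=2, J=1, K=1. Every edge joins two different colors.

2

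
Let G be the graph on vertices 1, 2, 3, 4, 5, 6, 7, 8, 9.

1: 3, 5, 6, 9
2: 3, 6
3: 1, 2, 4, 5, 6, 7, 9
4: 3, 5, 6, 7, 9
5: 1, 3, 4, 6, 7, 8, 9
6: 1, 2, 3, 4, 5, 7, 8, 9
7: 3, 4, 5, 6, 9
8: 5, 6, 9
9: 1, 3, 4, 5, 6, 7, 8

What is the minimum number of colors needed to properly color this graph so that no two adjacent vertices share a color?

6

3, 4, 5, 6, 7, 9 are mutually adjacent (a clique of size 6), so at least 6 colors are needed.
6 colors suffice: color red → {6}; color blue → {3, 8}; color green → {2, 9}; color yellow → {5}; color purple → {1, 7}; color orange → {4}. Every edge joins two different colors.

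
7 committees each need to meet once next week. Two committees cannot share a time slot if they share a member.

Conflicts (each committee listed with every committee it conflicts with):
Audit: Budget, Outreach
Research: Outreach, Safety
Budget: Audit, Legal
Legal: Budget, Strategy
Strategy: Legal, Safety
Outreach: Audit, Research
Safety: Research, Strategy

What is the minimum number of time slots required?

3

The cycle Legal-Strategy-Safety-Research-Outreach-Audit-Budget-Legal has odd length 7, so it cannot be 2-colored; at least 3 time slots are needed.
3 time slots suffice: Audit=1, Research=1, Budget=3, Legal=2, Strategy=1, Outreach=2, Safety=2. Each listed conflict is separated.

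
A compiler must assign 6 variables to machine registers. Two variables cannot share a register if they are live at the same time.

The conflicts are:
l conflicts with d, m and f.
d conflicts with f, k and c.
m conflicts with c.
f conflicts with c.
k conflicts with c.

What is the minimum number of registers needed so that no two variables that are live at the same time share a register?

l, d, f are mutually in conflict, so at least 3 registers are needed.
3 registers suffice: register 1 → {l, c}; register 2 → {d, m}; register 3 → {f, k}. No two conflicting variables share a register.

3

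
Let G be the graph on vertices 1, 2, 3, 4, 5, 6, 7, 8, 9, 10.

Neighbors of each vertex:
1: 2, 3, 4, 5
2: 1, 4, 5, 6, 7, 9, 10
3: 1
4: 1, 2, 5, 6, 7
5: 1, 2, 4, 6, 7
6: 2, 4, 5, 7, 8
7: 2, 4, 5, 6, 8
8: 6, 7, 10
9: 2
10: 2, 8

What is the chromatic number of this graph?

2, 4, 5, 6, 7 are pairwise adjacent (a clique of size 5), so at least 5 colors are needed.
5 colors suffice: color red → {2, 3, 8}; color blue → {1, 6, 9, 10}; color green → {4}; color yellow → {5}; color purple → {7}. Each edge has distinct colors on its endpoints.

5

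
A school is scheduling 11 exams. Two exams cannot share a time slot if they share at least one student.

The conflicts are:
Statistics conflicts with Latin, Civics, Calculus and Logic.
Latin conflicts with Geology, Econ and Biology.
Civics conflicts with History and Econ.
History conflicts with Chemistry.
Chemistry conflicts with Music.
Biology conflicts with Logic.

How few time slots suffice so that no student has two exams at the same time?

2

Civics and Econ conflict, so at least 2 time slots are needed.
2 time slots suffice: time slot 1 → {Statistics, History, Geology, Econ, Music, Biology}; time slot 2 → {Latin, Civics, Calculus, Chemistry, Logic}. No two conflicting exams share a time slot.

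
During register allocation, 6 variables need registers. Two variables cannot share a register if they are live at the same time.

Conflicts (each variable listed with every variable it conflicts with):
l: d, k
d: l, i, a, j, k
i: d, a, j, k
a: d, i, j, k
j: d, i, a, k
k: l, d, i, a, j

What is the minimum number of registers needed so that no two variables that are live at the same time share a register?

5

d, i, a, j, k pairwise conflict, so at least 5 registers are needed.
Using 5 registers: l=3, d=1, i=3, a=5, j=4, k=2. No two conflicting variables share a register.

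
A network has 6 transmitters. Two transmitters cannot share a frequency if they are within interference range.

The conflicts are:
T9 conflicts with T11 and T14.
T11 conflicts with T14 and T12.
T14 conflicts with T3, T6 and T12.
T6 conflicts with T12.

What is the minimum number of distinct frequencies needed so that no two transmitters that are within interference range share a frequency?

3

T14, T6, T12 are mutually in conflict, so at least 3 frequencies are needed.
3 frequencies suffice: T9=3, T11=2, T14=1, T3=2, T6=2, T12=3. No two conflicting transmitters share a frequency.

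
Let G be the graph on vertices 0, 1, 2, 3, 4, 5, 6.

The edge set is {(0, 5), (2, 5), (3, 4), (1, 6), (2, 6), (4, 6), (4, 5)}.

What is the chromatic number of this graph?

4 and 6 are adjacent, so at least 2 colors are needed.
2 colors suffice: 0=a, 1=a, 2=a, 3=b, 4=a, 5=b, 6=b. Each edge has distinct colors on its endpoints.

2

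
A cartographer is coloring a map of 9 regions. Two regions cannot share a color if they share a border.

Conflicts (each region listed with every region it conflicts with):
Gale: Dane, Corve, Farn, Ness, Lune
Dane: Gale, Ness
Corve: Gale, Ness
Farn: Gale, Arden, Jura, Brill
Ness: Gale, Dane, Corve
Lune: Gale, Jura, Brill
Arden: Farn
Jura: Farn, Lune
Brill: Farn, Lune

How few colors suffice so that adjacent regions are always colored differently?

Gale, Dane, Ness pairwise conflict, so at least 3 colors are needed.
3 colors suffice: color 1 → {Gale, Arden, Jura, Brill}; color 2 → {Farn, Ness, Lune}; color 3 → {Dane, Corve}. Each listed conflict is separated.

3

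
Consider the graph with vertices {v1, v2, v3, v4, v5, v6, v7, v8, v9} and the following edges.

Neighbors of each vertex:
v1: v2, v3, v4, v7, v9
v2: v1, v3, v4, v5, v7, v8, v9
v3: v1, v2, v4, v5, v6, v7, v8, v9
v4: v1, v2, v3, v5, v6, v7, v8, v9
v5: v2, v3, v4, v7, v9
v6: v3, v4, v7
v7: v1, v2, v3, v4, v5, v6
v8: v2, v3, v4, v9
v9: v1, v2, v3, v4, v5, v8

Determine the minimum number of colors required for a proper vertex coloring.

v1, v2, v3, v4, v7 are pairwise adjacent (a clique of size 5), so at least 5 colors are needed.
5 colors suffice: color 1 → {v3}; color 2 → {v4}; color 3 → {v2, v6}; color 4 → {v7, v9}; color 5 → {v1, v5, v8}. No two adjacent vertices share a color.

5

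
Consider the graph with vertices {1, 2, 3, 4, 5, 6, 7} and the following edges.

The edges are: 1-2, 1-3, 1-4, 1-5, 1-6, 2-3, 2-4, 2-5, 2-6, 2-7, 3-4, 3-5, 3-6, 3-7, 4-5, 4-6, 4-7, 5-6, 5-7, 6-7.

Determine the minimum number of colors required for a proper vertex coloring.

2, 3, 4, 5, 6, 7 are mutually adjacent (a clique of size 6), so at least 6 colors are needed.
6 colors suffice: 1=orange, 2=red, 3=purple, 4=blue, 5=yellow, 6=green, 7=orange. Every edge joins two different colors.

6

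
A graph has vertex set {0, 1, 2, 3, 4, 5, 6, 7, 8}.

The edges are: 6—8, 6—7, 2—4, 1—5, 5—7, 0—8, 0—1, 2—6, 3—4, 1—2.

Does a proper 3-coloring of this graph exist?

Yes

The chromatic number is 3. The cycle 1-5-7-6-2-1 has odd length 5, so it cannot be 2-colored; at least 3 colors are needed.
3 colors suffice: color red → {0, 2, 3, 7}; color blue → {1, 4, 6}; color green → {5, 8}.
That is already a proper 3-coloring.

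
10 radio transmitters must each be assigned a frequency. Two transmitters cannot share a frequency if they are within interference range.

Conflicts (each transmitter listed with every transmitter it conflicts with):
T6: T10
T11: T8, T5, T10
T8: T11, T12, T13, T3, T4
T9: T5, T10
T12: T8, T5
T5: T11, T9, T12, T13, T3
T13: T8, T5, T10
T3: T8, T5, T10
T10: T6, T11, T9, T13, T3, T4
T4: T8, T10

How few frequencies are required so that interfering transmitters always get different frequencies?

T11 and T8 conflict, so at least 2 frequencies are needed.
2 frequencies suffice: frequency 1 → {T8, T5, T10}; frequency 2 → {T6, T11, T9, T12, T13, T3, T4}. No two conflicting transmitters share a frequency.

2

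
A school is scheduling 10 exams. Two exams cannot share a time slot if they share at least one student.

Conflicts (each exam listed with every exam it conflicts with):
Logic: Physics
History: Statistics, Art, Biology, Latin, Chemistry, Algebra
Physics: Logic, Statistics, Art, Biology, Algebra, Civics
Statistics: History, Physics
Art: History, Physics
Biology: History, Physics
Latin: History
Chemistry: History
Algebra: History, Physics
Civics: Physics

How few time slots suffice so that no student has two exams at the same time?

2

History and Chemistry conflict, so at least 2 time slots are needed.
2 time slots suffice: time slot 1 → {History, Physics}; time slot 2 → {Logic, Statistics, Art, Biology, Latin, Chemistry, Algebra, Civics}. Each listed conflict is separated.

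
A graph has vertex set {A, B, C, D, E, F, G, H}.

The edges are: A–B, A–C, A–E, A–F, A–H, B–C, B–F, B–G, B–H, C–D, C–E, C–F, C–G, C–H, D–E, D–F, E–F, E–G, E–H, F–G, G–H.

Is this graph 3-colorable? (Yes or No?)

No

A, B, C, H are mutually adjacent (a clique of size 4), so at least 4 colors are needed.
So 3 colors are not enough.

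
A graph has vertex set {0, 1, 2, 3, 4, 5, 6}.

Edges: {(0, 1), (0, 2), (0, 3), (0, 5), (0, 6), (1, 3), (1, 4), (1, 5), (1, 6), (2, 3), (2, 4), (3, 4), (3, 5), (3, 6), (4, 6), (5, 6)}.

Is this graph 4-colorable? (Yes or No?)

0, 1, 3, 5, 6 form a clique, so at least 5 colors are needed.
So 4 colors are not enough.

No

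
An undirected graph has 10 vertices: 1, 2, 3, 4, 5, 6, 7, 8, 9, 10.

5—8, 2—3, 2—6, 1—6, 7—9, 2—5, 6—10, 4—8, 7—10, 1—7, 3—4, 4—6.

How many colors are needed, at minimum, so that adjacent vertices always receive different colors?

3

The cycle 5-2-6-4-8-5 has odd length 5, so it cannot be 2-colored; at least 3 colors are needed.
3 colors suffice: color a → {3, 5, 6, 7}; color b → {1, 2, 4, 9, 10}; color c → {8}. No two adjacent vertices share a color.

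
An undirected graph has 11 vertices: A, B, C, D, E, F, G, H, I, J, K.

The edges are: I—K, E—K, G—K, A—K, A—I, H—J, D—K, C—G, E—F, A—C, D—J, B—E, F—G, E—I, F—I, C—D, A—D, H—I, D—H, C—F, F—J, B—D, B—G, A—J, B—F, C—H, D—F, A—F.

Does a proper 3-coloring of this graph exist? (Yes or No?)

A, C, D, F are mutually adjacent (a clique of size 4), so at least 4 colors are needed.
So 3 colors are not enough.

No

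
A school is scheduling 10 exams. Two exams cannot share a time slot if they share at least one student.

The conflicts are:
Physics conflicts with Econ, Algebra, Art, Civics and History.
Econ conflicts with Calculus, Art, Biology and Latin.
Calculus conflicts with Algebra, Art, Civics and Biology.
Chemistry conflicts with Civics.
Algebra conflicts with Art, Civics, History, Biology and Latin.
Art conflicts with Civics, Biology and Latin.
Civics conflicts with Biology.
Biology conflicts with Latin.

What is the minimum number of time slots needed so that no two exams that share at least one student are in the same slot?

5

Calculus, Algebra, Art, Civics, Biology pairwise conflict, so at least 5 time slots are needed.
5 time slots suffice: time slot 1 → {Chemistry, Art, History}; time slot 2 → {Econ, Algebra}; time slot 3 → {Physics, Biology}; time slot 4 → {Civics, Latin}; time slot 5 → {Calculus}. Each listed conflict is separated.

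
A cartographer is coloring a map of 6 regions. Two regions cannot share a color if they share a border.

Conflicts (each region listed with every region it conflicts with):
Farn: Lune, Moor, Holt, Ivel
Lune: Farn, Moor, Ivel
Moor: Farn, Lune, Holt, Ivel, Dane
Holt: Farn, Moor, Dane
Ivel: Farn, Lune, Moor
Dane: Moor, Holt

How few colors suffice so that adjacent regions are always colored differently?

4

Farn, Lune, Moor, Ivel all conflict with each other, so at least 4 colors are needed.
One proper 4-coloring: Farn=2, Lune=3, Moor=1, Holt=3, Ivel=4, Dane=2. Every pair that conflicts lands in different colors.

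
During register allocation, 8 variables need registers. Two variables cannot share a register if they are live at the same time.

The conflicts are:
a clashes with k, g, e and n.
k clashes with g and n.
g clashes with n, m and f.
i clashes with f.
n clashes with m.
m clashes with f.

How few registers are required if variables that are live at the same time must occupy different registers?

a, k, g, n all conflict with each other, so at least 4 registers are needed.
A valid assignment using 4 registers: a=3, k=4, g=1, e=1, i=1, n=2, m=3, f=2. No two conflicting variables share a register.

4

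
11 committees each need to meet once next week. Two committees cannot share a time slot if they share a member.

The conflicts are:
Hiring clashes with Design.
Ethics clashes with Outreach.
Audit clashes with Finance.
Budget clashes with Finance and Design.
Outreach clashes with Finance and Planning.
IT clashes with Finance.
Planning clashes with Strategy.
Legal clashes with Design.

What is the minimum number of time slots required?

Legal and Design conflict, so at least 2 time slots are needed.
Using 2 time slots: Hiring=2, Ethics=1, Audit=2, Budget=2, Outreach=2, IT=2, Finance=1, Planning=1, Strategy=2, Legal=2, Design=1. Each listed conflict is separated.

2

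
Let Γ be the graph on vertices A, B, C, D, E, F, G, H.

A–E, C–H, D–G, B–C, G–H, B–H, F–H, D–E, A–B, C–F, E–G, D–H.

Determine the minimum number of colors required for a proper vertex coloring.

B, C, H are pairwise adjacent, so at least 3 colors are needed.
3 colors suffice: color red → {E, H}; color blue → {B, F, G}; color green → {A, C, D}. Each edge has distinct colors on its endpoints.

3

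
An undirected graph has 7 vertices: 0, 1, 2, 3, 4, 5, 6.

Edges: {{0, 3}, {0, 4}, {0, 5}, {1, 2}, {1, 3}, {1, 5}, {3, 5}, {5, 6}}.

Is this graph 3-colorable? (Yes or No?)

The chromatic number is 3. 1, 3, 5 are mutually adjacent, so at least 3 colors are needed.
3 colors suffice: color a → {2, 4, 5}; color b → {0, 1, 6}; color c → {3}.
That is already a proper 3-coloring.

Yes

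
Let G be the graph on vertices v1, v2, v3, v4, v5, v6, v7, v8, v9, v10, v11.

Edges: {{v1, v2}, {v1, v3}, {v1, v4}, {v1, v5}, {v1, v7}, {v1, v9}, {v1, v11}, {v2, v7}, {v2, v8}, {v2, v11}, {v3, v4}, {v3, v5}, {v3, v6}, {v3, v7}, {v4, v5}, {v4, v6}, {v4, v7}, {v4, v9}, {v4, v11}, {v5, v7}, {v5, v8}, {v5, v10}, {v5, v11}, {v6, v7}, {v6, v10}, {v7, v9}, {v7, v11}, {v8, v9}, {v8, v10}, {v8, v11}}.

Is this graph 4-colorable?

No

v1, v3, v4, v5, v7 are mutually adjacent (a clique of size 5), so at least 5 colors are needed.
So 4 colors are not enough.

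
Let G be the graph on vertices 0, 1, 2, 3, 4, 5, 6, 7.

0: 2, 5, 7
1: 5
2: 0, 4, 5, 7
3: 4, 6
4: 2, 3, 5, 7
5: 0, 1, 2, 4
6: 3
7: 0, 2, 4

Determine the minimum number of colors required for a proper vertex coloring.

3

2, 4, 5 are mutually adjacent, so at least 3 colors are needed.
A valid assignment using 3 colors: 0=red, 1=red, 2=green, 3=blue, 4=red, 5=blue, 6=red, 7=blue. No two adjacent vertices share a color.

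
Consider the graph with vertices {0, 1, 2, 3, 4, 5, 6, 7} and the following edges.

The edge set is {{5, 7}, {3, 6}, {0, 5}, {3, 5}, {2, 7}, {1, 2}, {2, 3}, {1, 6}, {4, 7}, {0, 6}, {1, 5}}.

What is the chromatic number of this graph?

4 and 7 are adjacent, so at least 2 colors are needed.
One proper 2-coloring: 0=b, 1=b, 2=a, 3=b, 4=a, 5=a, 6=a, 7=b. Each edge has distinct colors on its endpoints.

2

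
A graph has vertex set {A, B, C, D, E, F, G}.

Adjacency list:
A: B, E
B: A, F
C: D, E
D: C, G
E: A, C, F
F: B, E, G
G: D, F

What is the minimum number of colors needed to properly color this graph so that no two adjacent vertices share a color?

3

The cycle F-G-D-C-E-F has odd length 5, so it cannot be 2-colored; at least 3 colors are needed.
3 colors suffice: color 1 → {B, D, E}; color 2 → {A, C, F}; color 3 → {G}. Every edge joins two different colors.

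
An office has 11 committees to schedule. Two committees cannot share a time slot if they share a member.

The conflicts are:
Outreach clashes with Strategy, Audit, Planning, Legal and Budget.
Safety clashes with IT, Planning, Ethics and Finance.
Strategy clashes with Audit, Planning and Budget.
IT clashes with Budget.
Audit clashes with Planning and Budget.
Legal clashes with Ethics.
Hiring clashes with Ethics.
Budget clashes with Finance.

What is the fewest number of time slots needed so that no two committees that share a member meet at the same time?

Outreach, Strategy, Audit, Planning pairwise conflict, so at least 4 time slots are needed.
4 time slots suffice: Outreach=1, Safety=1, Strategy=4, IT=3, Audit=3, Planning=2, Legal=3, Hiring=1, Ethics=2, Budget=2, Finance=3. No two conflicting committees share a time slot.

4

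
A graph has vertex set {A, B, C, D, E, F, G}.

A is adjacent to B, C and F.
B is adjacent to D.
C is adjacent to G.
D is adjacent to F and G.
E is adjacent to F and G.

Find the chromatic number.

The cycle C-A-F-D-G-C has odd length 5, so it cannot be 2-colored; at least 3 colors are needed.
One proper 3-coloring: A=2, B=1, C=3, D=2, E=2, F=1, G=1. No two adjacent vertices share a color.

3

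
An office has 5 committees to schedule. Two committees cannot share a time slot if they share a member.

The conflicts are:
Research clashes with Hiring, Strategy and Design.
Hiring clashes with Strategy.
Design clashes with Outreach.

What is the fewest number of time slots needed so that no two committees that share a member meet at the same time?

Research, Hiring, Strategy are mutually in conflict, so at least 3 time slots are needed.
3 time slots suffice: time slot 1 → {Research, Outreach}; time slot 2 → {Strategy, Design}; time slot 3 → {Hiring}. Every pair that conflicts lands in different time slots.

3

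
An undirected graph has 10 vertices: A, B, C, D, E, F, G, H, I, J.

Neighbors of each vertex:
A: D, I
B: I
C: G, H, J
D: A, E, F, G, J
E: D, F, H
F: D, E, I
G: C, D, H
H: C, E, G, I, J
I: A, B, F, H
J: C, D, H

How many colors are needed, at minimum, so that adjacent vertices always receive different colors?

D, E, F are mutually adjacent, so at least 3 colors are needed.
One proper 3-coloring: A=green, B=red, C=green, D=red, E=blue, F=green, G=blue, H=red, I=blue, J=blue. Each edge has distinct colors on its endpoints.

3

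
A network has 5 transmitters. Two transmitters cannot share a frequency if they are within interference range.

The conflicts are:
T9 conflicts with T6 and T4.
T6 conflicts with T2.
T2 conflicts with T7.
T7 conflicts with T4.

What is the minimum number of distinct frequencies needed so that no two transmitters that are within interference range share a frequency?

3

The cycle T7-T4-T9-T6-T2-T7 has odd length 5, so it cannot be 2-colored; at least 3 frequencies are needed.
3 frequencies suffice: T9=1, T6=2, T2=1, T7=3, T4=2. Each listed conflict is separated.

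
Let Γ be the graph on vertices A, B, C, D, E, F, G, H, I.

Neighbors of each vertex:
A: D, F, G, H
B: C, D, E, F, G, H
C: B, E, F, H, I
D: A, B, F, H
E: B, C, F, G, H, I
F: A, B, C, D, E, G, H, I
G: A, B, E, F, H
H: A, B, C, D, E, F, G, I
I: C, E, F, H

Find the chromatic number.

B, C, E, F, H are mutually adjacent (a clique of size 5), so at least 5 colors are needed.
5 colors suffice: color red → {F}; color blue → {H}; color green → {A, B, I}; color yellow → {D, E}; color purple → {C, G}. Each edge has distinct colors on its endpoints.

5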